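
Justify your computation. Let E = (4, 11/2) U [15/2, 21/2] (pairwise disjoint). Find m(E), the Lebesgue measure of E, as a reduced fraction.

For pairwise disjoint intervals, m(union_i I_i) = sum_i m(I_i),
and m is invariant under swapping open/closed endpoints (single points have measure 0).
So m(E) = sum_i (b_i - a_i).
  I_1 has length 11/2 - 4 = 3/2.
  I_2 has length 21/2 - 15/2 = 3.
Summing:
  m(E) = 3/2 + 3 = 9/2.

9/2


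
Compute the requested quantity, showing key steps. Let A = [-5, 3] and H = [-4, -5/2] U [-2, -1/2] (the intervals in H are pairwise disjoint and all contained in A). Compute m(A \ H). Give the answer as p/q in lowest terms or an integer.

The ambient interval has length m(A) = 3 - (-5) = 8.
Since the holes are disjoint and sit inside A, by finite additivity
  m(H) = sum_i (b_i - a_i), and m(A \ H) = m(A) - m(H).
Computing the hole measures:
  m(H_1) = -5/2 - (-4) = 3/2.
  m(H_2) = -1/2 - (-2) = 3/2.
Summed: m(H) = 3/2 + 3/2 = 3.
So m(A \ H) = 8 - 3 = 5.

5


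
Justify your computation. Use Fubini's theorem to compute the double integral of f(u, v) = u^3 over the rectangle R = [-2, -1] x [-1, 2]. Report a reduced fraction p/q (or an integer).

f(u, v) is a tensor product of a function of u and a function of v, and both factors are bounded continuous (hence Lebesgue integrable) on the rectangle, so Fubini's theorem applies:
  integral_R f d(m x m) = (integral_a1^b1 u^3 du) * (integral_a2^b2 1 dv).
Inner integral in u: integral_{-2}^{-1} u^3 du = ((-1)^4 - (-2)^4)/4
  = -15/4.
Inner integral in v: integral_{-1}^{2} 1 dv = (2^1 - (-1)^1)/1
  = 3.
Product: (-15/4) * (3) = -45/4.

-45/4


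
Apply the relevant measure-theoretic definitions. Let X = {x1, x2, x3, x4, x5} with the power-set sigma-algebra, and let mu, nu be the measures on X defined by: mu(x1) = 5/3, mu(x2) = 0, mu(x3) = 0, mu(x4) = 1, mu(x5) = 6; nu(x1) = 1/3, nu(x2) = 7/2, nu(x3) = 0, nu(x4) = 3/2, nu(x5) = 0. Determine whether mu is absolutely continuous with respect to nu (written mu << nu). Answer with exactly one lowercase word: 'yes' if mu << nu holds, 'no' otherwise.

mu << nu means: every nu-null measurable set is also mu-null; equivalently, for every atom x, if nu({x}) = 0 then mu({x}) = 0.
Checking each atom:
  x1: nu = 1/3 > 0 -> no constraint.
  x2: nu = 7/2 > 0 -> no constraint.
  x3: nu = 0, mu = 0 -> consistent with mu << nu.
  x4: nu = 3/2 > 0 -> no constraint.
  x5: nu = 0, mu = 6 > 0 -> violates mu << nu.
The atom(s) x5 violate the condition (nu = 0 but mu > 0). Therefore mu is NOT absolutely continuous w.r.t. nu.

no


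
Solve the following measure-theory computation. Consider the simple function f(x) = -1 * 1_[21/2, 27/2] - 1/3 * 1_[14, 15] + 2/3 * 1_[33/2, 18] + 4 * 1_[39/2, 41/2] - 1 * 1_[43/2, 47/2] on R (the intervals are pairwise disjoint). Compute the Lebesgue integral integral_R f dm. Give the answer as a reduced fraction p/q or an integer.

For a simple function f = sum_i c_i * 1_{A_i} with disjoint A_i,
  integral f dm = sum_i c_i * m(A_i).
Lengths of the A_i:
  m(A_1) = 27/2 - 21/2 = 3.
  m(A_2) = 15 - 14 = 1.
  m(A_3) = 18 - 33/2 = 3/2.
  m(A_4) = 41/2 - 39/2 = 1.
  m(A_5) = 47/2 - 43/2 = 2.
Contributions c_i * m(A_i):
  (-1) * (3) = -3.
  (-1/3) * (1) = -1/3.
  (2/3) * (3/2) = 1.
  (4) * (1) = 4.
  (-1) * (2) = -2.
Total: -3 - 1/3 + 1 + 4 - 2 = -1/3.

-1/3


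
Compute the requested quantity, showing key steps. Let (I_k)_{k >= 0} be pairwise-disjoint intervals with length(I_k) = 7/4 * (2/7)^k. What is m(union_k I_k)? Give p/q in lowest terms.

By countable additivity of the Lebesgue measure on pairwise disjoint measurable sets,
  m(union_{k >= 0} I_k) = sum_{k >= 0} m(I_k) = sum_{k >= 0} a * r^k,
  with a = 7/4 and r = 2/7.
Since 0 < r = 2/7 < 1, the geometric series converges:
  sum_{k >= 0} a * r^k = a / (1 - r).
  = 7/4 / (1 - 2/7)
  = 7/4 / (5/7)
  = 49/20.

49/20


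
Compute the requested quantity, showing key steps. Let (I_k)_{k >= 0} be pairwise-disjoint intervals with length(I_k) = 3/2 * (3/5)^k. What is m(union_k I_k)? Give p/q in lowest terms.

By countable additivity of the Lebesgue measure on pairwise disjoint measurable sets,
  m(union_{k >= 0} I_k) = sum_{k >= 0} m(I_k) = sum_{k >= 0} a * r^k,
  with a = 3/2 and r = 3/5.
Since 0 < r = 3/5 < 1, the geometric series converges:
  sum_{k >= 0} a * r^k = a / (1 - r).
  = 3/2 / (1 - 3/5)
  = 3/2 / (2/5)
  = 15/4.

15/4


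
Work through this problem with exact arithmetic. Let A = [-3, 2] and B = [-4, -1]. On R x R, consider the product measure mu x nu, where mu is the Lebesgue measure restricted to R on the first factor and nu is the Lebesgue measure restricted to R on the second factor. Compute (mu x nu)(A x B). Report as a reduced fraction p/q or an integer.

For a measurable rectangle A x B, the product measure satisfies
  (mu x nu)(A x B) = mu(A) * nu(B).
  mu(A) = 5.
  nu(B) = 3.
  (mu x nu)(A x B) = 5 * 3 = 15.

15


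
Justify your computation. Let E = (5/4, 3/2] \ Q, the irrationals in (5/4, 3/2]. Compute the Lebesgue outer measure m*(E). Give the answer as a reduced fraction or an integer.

The interval I = (5/4, 3/2] has m(I) = 3/2 - 5/4 = 1/4 (endpoints are measure-zero, so open/closed/half-open agree). Write I = (I cap Q) u (I \ Q). The rationals in I are countable, so m*(I cap Q) = 0 (cover each rational by intervals whose total length is arbitrarily small). By countable subadditivity m*(I) <= m*(I cap Q) + m*(I \ Q), hence m*(I \ Q) >= m(I) = 1/4. The reverse inequality m*(I \ Q) <= m*(I) = 1/4 is trivial since (I \ Q) is a subset of I. Therefore m*(I \ Q) = 1/4.

1/4


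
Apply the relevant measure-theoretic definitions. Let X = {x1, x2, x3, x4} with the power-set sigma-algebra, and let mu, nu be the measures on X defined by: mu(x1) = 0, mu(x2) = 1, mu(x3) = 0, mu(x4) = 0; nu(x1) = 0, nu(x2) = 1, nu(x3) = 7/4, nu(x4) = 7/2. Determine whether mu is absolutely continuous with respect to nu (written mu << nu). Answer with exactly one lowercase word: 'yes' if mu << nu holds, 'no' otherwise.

mu << nu means: every nu-null measurable set is also mu-null; equivalently, for every atom x, if nu({x}) = 0 then mu({x}) = 0.
Checking each atom:
  x1: nu = 0, mu = 0 -> consistent with mu << nu.
  x2: nu = 1 > 0 -> no constraint.
  x3: nu = 7/4 > 0 -> no constraint.
  x4: nu = 7/2 > 0 -> no constraint.
No atom violates the condition. Therefore mu << nu.

yes


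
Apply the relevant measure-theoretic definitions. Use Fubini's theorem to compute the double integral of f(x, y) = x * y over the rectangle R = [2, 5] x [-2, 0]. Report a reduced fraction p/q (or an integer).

f(x, y) is a tensor product of a function of x and a function of y, and both factors are bounded continuous (hence Lebesgue integrable) on the rectangle, so Fubini's theorem applies:
  integral_R f d(m x m) = (integral_a1^b1 x dx) * (integral_a2^b2 y dy).
Inner integral in x: integral_{2}^{5} x dx = (5^2 - 2^2)/2
  = 21/2.
Inner integral in y: integral_{-2}^{0} y dy = (0^2 - (-2)^2)/2
  = -2.
Product: (21/2) * (-2) = -21.

-21


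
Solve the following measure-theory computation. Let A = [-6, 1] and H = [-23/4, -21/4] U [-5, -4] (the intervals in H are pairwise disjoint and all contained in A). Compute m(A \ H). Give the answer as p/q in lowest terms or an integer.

The ambient interval has length m(A) = 1 - (-6) = 7.
Since the holes are disjoint and sit inside A, by finite additivity
  m(H) = sum_i (b_i - a_i), and m(A \ H) = m(A) - m(H).
Computing the hole measures:
  m(H_1) = -21/4 - (-23/4) = 1/2.
  m(H_2) = -4 - (-5) = 1.
Summed: m(H) = 1/2 + 1 = 3/2.
So m(A \ H) = 7 - 3/2 = 11/2.

11/2


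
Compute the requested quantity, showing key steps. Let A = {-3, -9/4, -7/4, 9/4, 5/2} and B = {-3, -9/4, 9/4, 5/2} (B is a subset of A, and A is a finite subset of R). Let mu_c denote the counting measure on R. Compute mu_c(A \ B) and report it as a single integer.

Counting measure assigns mu_c(E) = |E| (number of elements) when E is finite. For B subset A, A \ B is the set of elements of A not in B, so |A \ B| = |A| - |B|.
|A| = 5, |B| = 4, so mu_c(A \ B) = 5 - 4 = 1.

1


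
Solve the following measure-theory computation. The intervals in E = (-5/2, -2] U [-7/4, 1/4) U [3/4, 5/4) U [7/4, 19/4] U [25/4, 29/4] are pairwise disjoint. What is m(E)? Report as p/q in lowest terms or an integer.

For pairwise disjoint intervals, m(union_i I_i) = sum_i m(I_i),
and m is invariant under swapping open/closed endpoints (single points have measure 0).
So m(E) = sum_i (b_i - a_i).
  I_1 has length -2 - (-5/2) = 1/2.
  I_2 has length 1/4 - (-7/4) = 2.
  I_3 has length 5/4 - 3/4 = 1/2.
  I_4 has length 19/4 - 7/4 = 3.
  I_5 has length 29/4 - 25/4 = 1.
Summing:
  m(E) = 1/2 + 2 + 1/2 + 3 + 1 = 7.

7


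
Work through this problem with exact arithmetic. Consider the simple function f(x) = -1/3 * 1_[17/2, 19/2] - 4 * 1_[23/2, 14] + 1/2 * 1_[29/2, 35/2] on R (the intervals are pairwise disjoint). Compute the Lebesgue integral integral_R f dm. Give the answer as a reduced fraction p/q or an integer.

For a simple function f = sum_i c_i * 1_{A_i} with disjoint A_i,
  integral f dm = sum_i c_i * m(A_i).
Lengths of the A_i:
  m(A_1) = 19/2 - 17/2 = 1.
  m(A_2) = 14 - 23/2 = 5/2.
  m(A_3) = 35/2 - 29/2 = 3.
Contributions c_i * m(A_i):
  (-1/3) * (1) = -1/3.
  (-4) * (5/2) = -10.
  (1/2) * (3) = 3/2.
Total: -1/3 - 10 + 3/2 = -53/6.

-53/6


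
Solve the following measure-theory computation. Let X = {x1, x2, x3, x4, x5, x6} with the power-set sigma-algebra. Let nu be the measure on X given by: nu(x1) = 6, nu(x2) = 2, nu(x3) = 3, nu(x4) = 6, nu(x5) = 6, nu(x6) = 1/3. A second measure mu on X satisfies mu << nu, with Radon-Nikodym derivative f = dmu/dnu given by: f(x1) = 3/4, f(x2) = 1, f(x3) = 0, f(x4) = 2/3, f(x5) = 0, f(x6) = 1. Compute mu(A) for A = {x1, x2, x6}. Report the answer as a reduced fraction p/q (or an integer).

By the defining property of the Radon-Nikodym derivative, for every measurable set A,
  mu(A) = integral_A f dnu.
Since nu is a discrete measure concentrated on the atoms of X, the integral over A reduces to the sum
  mu(A) = sum_{x in A} f(x) * nu({x}).
Computing each term:
  x1: f(x1) * nu(x1) = 3/4 * 6 = 9/2.
  x2: f(x2) * nu(x2) = 1 * 2 = 2.
  x6: f(x6) * nu(x6) = 1 * 1/3 = 1/3.
Summing: mu(A) = 9/2 + 2 + 1/3 = 41/6.

41/6


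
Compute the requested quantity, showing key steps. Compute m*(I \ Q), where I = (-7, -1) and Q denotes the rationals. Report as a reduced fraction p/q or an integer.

The interval I = (-7, -1) has m(I) = -1 - (-7) = 6 (endpoints are measure-zero, so open/closed/half-open agree). Write I = (I cap Q) u (I \ Q). The rationals in I are countable, so m*(I cap Q) = 0 (cover each rational by intervals whose total length is arbitrarily small). By countable subadditivity m*(I) <= m*(I cap Q) + m*(I \ Q), hence m*(I \ Q) >= m(I) = 6. The reverse inequality m*(I \ Q) <= m*(I) = 6 is trivial since (I \ Q) is a subset of I. Therefore m*(I \ Q) = 6.

6


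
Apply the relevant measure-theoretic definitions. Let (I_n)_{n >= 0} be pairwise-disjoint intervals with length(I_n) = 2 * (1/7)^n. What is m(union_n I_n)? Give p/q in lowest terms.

By countable additivity of the Lebesgue measure on pairwise disjoint measurable sets,
  m(union_{n >= 0} I_n) = sum_{n >= 0} m(I_n) = sum_{n >= 0} a * r^n,
  with a = 2 and r = 1/7.
Since 0 < r = 1/7 < 1, the geometric series converges:
  sum_{n >= 0} a * r^n = a / (1 - r).
  = 2 / (1 - 1/7)
  = 2 / (6/7)
  = 7/3.

7/3


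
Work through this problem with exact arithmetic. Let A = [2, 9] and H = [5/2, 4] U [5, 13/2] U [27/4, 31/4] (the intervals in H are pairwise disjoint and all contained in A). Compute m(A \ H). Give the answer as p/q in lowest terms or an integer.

The ambient interval has length m(A) = 9 - 2 = 7.
Since the holes are disjoint and sit inside A, by finite additivity
  m(H) = sum_i (b_i - a_i), and m(A \ H) = m(A) - m(H).
Computing the hole measures:
  m(H_1) = 4 - 5/2 = 3/2.
  m(H_2) = 13/2 - 5 = 3/2.
  m(H_3) = 31/4 - 27/4 = 1.
Summed: m(H) = 3/2 + 3/2 + 1 = 4.
So m(A \ H) = 7 - 4 = 3.

3


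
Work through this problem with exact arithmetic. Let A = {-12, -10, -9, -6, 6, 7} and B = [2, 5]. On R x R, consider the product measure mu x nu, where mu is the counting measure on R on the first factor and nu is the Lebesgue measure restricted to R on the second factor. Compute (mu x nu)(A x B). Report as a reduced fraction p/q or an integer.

For a measurable rectangle A x B, the product measure satisfies
  (mu x nu)(A x B) = mu(A) * nu(B).
  mu(A) = 6.
  nu(B) = 3.
  (mu x nu)(A x B) = 6 * 3 = 18.

18


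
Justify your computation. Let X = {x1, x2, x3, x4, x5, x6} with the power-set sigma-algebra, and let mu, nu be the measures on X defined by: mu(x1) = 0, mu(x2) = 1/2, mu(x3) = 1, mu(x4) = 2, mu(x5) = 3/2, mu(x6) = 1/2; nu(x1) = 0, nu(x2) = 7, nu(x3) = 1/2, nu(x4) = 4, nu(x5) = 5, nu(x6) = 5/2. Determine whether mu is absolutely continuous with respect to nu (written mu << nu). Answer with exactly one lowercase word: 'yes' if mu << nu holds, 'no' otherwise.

mu << nu means: every nu-null measurable set is also mu-null; equivalently, for every atom x, if nu({x}) = 0 then mu({x}) = 0.
Checking each atom:
  x1: nu = 0, mu = 0 -> consistent with mu << nu.
  x2: nu = 7 > 0 -> no constraint.
  x3: nu = 1/2 > 0 -> no constraint.
  x4: nu = 4 > 0 -> no constraint.
  x5: nu = 5 > 0 -> no constraint.
  x6: nu = 5/2 > 0 -> no constraint.
No atom violates the condition. Therefore mu << nu.

yes


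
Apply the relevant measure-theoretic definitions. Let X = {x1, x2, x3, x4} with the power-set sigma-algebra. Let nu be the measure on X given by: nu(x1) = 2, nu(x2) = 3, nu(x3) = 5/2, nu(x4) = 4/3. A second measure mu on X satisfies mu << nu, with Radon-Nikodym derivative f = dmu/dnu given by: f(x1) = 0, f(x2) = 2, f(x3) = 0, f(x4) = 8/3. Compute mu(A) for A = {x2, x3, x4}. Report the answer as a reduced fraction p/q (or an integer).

By the defining property of the Radon-Nikodym derivative, for every measurable set A,
  mu(A) = integral_A f dnu.
Since nu is a discrete measure concentrated on the atoms of X, the integral over A reduces to the sum
  mu(A) = sum_{x in A} f(x) * nu({x}).
Computing each term:
  x2: f(x2) * nu(x2) = 2 * 3 = 6.
  x3: f(x3) * nu(x3) = 0 * 5/2 = 0.
  x4: f(x4) * nu(x4) = 8/3 * 4/3 = 32/9.
Summing: mu(A) = 6 + 0 + 32/9 = 86/9.

86/9


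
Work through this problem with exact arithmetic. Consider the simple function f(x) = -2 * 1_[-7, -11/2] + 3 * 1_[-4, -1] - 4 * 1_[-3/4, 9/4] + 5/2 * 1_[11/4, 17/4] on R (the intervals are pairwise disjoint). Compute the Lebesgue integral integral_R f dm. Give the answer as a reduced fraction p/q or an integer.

For a simple function f = sum_i c_i * 1_{A_i} with disjoint A_i,
  integral f dm = sum_i c_i * m(A_i).
Lengths of the A_i:
  m(A_1) = -11/2 - (-7) = 3/2.
  m(A_2) = -1 - (-4) = 3.
  m(A_3) = 9/4 - (-3/4) = 3.
  m(A_4) = 17/4 - 11/4 = 3/2.
Contributions c_i * m(A_i):
  (-2) * (3/2) = -3.
  (3) * (3) = 9.
  (-4) * (3) = -12.
  (5/2) * (3/2) = 15/4.
Total: -3 + 9 - 12 + 15/4 = -9/4.

-9/4


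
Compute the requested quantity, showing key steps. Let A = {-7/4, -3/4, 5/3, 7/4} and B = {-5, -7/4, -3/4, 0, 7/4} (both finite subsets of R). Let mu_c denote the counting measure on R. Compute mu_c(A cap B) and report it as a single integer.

Counting measure on a finite set equals cardinality. mu_c(A cap B) = |A cap B| (elements appearing in both).
Enumerating the elements of A that also lie in B gives 3 element(s).
So mu_c(A cap B) = 3.

3


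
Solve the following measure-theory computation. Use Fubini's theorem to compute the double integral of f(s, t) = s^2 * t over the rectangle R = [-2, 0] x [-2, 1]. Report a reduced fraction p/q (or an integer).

f(s, t) is a tensor product of a function of s and a function of t, and both factors are bounded continuous (hence Lebesgue integrable) on the rectangle, so Fubini's theorem applies:
  integral_R f d(m x m) = (integral_a1^b1 s^2 ds) * (integral_a2^b2 t dt).
Inner integral in s: integral_{-2}^{0} s^2 ds = (0^3 - (-2)^3)/3
  = 8/3.
Inner integral in t: integral_{-2}^{1} t dt = (1^2 - (-2)^2)/2
  = -3/2.
Product: (8/3) * (-3/2) = -4.

-4


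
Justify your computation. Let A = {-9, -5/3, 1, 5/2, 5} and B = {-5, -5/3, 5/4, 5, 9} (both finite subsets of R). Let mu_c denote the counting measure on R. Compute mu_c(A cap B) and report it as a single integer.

Counting measure on a finite set equals cardinality. mu_c(A cap B) = |A cap B| (elements appearing in both).
Enumerating the elements of A that also lie in B gives 2 element(s).
So mu_c(A cap B) = 2.

2


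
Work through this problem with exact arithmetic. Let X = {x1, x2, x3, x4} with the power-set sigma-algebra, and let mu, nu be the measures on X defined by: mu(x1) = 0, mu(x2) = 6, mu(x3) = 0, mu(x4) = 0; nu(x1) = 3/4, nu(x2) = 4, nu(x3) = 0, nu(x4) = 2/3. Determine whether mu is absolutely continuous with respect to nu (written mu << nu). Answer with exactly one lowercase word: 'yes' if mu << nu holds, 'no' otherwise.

mu << nu means: every nu-null measurable set is also mu-null; equivalently, for every atom x, if nu({x}) = 0 then mu({x}) = 0.
Checking each atom:
  x1: nu = 3/4 > 0 -> no constraint.
  x2: nu = 4 > 0 -> no constraint.
  x3: nu = 0, mu = 0 -> consistent with mu << nu.
  x4: nu = 2/3 > 0 -> no constraint.
No atom violates the condition. Therefore mu << nu.

yes


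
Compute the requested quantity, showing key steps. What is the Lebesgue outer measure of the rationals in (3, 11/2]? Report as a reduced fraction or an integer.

The set Q cap (3, 11/2] is countable (a subset of the countable set Q). Lebesgue outer measure of any countable set is 0: each singleton {q} has m*({q}) = 0, and by countable subadditivity m*(union_k {q_k}) <= sum_k m*({q_k}) = sum_k 0 = 0. The reverse inequality m*(E) >= 0 is automatic. So m*(Q cap (3, 11/2]) = 0.

0


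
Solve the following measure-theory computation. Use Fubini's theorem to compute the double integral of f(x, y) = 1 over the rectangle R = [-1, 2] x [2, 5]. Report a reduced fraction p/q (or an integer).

f(x, y) is a tensor product of a function of x and a function of y, and both factors are bounded continuous (hence Lebesgue integrable) on the rectangle, so Fubini's theorem applies:
  integral_R f d(m x m) = (integral_a1^b1 1 dx) * (integral_a2^b2 1 dy).
Inner integral in x: integral_{-1}^{2} 1 dx = (2^1 - (-1)^1)/1
  = 3.
Inner integral in y: integral_{2}^{5} 1 dy = (5^1 - 2^1)/1
  = 3.
Product: (3) * (3) = 9.

9


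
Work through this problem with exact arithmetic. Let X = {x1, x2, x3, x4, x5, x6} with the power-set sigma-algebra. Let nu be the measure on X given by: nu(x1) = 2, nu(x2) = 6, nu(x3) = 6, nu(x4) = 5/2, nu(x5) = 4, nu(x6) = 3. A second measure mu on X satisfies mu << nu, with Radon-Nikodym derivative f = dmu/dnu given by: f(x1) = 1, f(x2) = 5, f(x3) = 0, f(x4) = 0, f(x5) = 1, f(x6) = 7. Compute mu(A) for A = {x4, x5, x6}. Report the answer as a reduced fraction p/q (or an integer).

By the defining property of the Radon-Nikodym derivative, for every measurable set A,
  mu(A) = integral_A f dnu.
Since nu is a discrete measure concentrated on the atoms of X, the integral over A reduces to the sum
  mu(A) = sum_{x in A} f(x) * nu({x}).
Computing each term:
  x4: f(x4) * nu(x4) = 0 * 5/2 = 0.
  x5: f(x5) * nu(x5) = 1 * 4 = 4.
  x6: f(x6) * nu(x6) = 7 * 3 = 21.
Summing: mu(A) = 0 + 4 + 21 = 25.

25


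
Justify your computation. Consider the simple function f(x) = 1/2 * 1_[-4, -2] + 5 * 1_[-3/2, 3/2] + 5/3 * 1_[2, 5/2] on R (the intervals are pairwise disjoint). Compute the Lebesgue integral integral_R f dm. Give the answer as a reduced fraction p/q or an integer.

For a simple function f = sum_i c_i * 1_{A_i} with disjoint A_i,
  integral f dm = sum_i c_i * m(A_i).
Lengths of the A_i:
  m(A_1) = -2 - (-4) = 2.
  m(A_2) = 3/2 - (-3/2) = 3.
  m(A_3) = 5/2 - 2 = 1/2.
Contributions c_i * m(A_i):
  (1/2) * (2) = 1.
  (5) * (3) = 15.
  (5/3) * (1/2) = 5/6.
Total: 1 + 15 + 5/6 = 101/6.

101/6


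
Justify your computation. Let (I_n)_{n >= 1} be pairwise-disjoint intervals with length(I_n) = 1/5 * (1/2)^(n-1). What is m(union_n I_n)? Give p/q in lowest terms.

By countable additivity of the Lebesgue measure on pairwise disjoint measurable sets,
  m(union_{n >= 1} I_n) = sum_{n >= 1} m(I_n) = sum_{n >= 1} a * r^(n-1),
  with a = 1/5 and r = 1/2.
Since 0 < r = 1/2 < 1, the geometric series converges:
  sum_{n >= 1} a * r^(n-1) = a / (1 - r).
  = 1/5 / (1 - 1/2)
  = 1/5 / (1/2)
  = 2/5.

2/5


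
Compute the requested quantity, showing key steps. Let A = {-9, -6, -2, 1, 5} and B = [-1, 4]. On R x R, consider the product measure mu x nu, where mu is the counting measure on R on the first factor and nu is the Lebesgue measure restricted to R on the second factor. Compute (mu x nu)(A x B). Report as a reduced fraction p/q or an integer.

For a measurable rectangle A x B, the product measure satisfies
  (mu x nu)(A x B) = mu(A) * nu(B).
  mu(A) = 5.
  nu(B) = 5.
  (mu x nu)(A x B) = 5 * 5 = 25.

25


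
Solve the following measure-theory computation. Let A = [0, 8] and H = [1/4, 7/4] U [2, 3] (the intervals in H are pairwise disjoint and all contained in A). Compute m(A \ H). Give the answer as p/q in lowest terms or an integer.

The ambient interval has length m(A) = 8 - 0 = 8.
Since the holes are disjoint and sit inside A, by finite additivity
  m(H) = sum_i (b_i - a_i), and m(A \ H) = m(A) - m(H).
Computing the hole measures:
  m(H_1) = 7/4 - 1/4 = 3/2.
  m(H_2) = 3 - 2 = 1.
Summed: m(H) = 3/2 + 1 = 5/2.
So m(A \ H) = 8 - 5/2 = 11/2.

11/2


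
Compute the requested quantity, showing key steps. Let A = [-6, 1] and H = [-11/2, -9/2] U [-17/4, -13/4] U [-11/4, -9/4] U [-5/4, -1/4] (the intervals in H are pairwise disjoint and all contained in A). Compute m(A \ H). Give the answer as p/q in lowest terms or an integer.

The ambient interval has length m(A) = 1 - (-6) = 7.
Since the holes are disjoint and sit inside A, by finite additivity
  m(H) = sum_i (b_i - a_i), and m(A \ H) = m(A) - m(H).
Computing the hole measures:
  m(H_1) = -9/2 - (-11/2) = 1.
  m(H_2) = -13/4 - (-17/4) = 1.
  m(H_3) = -9/4 - (-11/4) = 1/2.
  m(H_4) = -1/4 - (-5/4) = 1.
Summed: m(H) = 1 + 1 + 1/2 + 1 = 7/2.
So m(A \ H) = 7 - 7/2 = 7/2.

7/2


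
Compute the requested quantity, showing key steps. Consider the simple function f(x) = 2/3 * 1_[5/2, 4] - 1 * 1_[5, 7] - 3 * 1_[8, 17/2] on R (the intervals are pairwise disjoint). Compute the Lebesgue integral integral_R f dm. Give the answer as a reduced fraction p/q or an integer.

For a simple function f = sum_i c_i * 1_{A_i} with disjoint A_i,
  integral f dm = sum_i c_i * m(A_i).
Lengths of the A_i:
  m(A_1) = 4 - 5/2 = 3/2.
  m(A_2) = 7 - 5 = 2.
  m(A_3) = 17/2 - 8 = 1/2.
Contributions c_i * m(A_i):
  (2/3) * (3/2) = 1.
  (-1) * (2) = -2.
  (-3) * (1/2) = -3/2.
Total: 1 - 2 - 3/2 = -5/2.

-5/2


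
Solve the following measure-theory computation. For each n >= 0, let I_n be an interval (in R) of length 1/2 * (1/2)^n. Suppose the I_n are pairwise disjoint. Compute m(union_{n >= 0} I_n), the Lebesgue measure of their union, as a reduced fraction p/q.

By countable additivity of the Lebesgue measure on pairwise disjoint measurable sets,
  m(union_{n >= 0} I_n) = sum_{n >= 0} m(I_n) = sum_{n >= 0} a * r^n,
  with a = 1/2 and r = 1/2.
Since 0 < r = 1/2 < 1, the geometric series converges:
  sum_{n >= 0} a * r^n = a / (1 - r).
  = 1/2 / (1 - 1/2)
  = 1/2 / (1/2)
  = 1.

1


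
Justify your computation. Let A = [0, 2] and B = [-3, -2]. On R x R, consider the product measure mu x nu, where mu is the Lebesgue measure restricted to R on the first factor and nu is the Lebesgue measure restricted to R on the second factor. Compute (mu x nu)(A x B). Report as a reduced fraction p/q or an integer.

For a measurable rectangle A x B, the product measure satisfies
  (mu x nu)(A x B) = mu(A) * nu(B).
  mu(A) = 2.
  nu(B) = 1.
  (mu x nu)(A x B) = 2 * 1 = 2.

2


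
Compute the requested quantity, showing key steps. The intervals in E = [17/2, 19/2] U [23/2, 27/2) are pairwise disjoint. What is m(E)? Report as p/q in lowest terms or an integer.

For pairwise disjoint intervals, m(union_i I_i) = sum_i m(I_i),
and m is invariant under swapping open/closed endpoints (single points have measure 0).
So m(E) = sum_i (b_i - a_i).
  I_1 has length 19/2 - 17/2 = 1.
  I_2 has length 27/2 - 23/2 = 2.
Summing:
  m(E) = 1 + 2 = 3.

3


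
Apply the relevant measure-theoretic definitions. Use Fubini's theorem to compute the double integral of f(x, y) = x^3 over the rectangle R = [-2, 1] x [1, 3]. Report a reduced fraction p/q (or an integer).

f(x, y) is a tensor product of a function of x and a function of y, and both factors are bounded continuous (hence Lebesgue integrable) on the rectangle, so Fubini's theorem applies:
  integral_R f d(m x m) = (integral_a1^b1 x^3 dx) * (integral_a2^b2 1 dy).
Inner integral in x: integral_{-2}^{1} x^3 dx = (1^4 - (-2)^4)/4
  = -15/4.
Inner integral in y: integral_{1}^{3} 1 dy = (3^1 - 1^1)/1
  = 2.
Product: (-15/4) * (2) = -15/2.

-15/2


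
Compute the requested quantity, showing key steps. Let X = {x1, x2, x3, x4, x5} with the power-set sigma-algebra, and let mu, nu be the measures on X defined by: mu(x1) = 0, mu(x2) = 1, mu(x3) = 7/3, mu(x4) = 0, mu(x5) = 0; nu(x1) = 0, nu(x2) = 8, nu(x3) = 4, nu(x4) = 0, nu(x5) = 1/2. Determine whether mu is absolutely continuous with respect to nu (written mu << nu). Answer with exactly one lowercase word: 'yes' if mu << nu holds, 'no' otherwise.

mu << nu means: every nu-null measurable set is also mu-null; equivalently, for every atom x, if nu({x}) = 0 then mu({x}) = 0.
Checking each atom:
  x1: nu = 0, mu = 0 -> consistent with mu << nu.
  x2: nu = 8 > 0 -> no constraint.
  x3: nu = 4 > 0 -> no constraint.
  x4: nu = 0, mu = 0 -> consistent with mu << nu.
  x5: nu = 1/2 > 0 -> no constraint.
No atom violates the condition. Therefore mu << nu.

yes


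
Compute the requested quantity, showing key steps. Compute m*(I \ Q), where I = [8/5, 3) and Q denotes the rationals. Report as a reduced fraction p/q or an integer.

The interval I = [8/5, 3) has m(I) = 3 - 8/5 = 7/5 (endpoints are measure-zero, so open/closed/half-open agree). Write I = (I cap Q) u (I \ Q). The rationals in I are countable, so m*(I cap Q) = 0 (cover each rational by intervals whose total length is arbitrarily small). By countable subadditivity m*(I) <= m*(I cap Q) + m*(I \ Q), hence m*(I \ Q) >= m(I) = 7/5. The reverse inequality m*(I \ Q) <= m*(I) = 7/5 is trivial since (I \ Q) is a subset of I. Therefore m*(I \ Q) = 7/5.

7/5


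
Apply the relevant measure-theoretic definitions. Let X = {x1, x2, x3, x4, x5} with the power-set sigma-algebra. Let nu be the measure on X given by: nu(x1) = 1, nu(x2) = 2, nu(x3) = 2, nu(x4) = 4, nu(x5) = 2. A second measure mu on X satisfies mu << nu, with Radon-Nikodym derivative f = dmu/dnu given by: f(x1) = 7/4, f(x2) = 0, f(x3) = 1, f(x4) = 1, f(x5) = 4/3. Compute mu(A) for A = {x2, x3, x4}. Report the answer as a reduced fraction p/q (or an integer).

By the defining property of the Radon-Nikodym derivative, for every measurable set A,
  mu(A) = integral_A f dnu.
Since nu is a discrete measure concentrated on the atoms of X, the integral over A reduces to the sum
  mu(A) = sum_{x in A} f(x) * nu({x}).
Computing each term:
  x2: f(x2) * nu(x2) = 0 * 2 = 0.
  x3: f(x3) * nu(x3) = 1 * 2 = 2.
  x4: f(x4) * nu(x4) = 1 * 4 = 4.
Summing: mu(A) = 0 + 2 + 4 = 6.

6


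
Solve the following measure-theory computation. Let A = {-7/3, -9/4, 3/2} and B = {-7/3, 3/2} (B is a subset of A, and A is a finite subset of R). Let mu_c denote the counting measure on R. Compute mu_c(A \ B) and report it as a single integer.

Counting measure assigns mu_c(E) = |E| (number of elements) when E is finite. For B subset A, A \ B is the set of elements of A not in B, so |A \ B| = |A| - |B|.
|A| = 3, |B| = 2, so mu_c(A \ B) = 3 - 2 = 1.

1


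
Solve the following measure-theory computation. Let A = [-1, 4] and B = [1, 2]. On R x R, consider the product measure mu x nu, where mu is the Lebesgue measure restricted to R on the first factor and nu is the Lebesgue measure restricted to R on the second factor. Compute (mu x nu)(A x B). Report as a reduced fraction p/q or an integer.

For a measurable rectangle A x B, the product measure satisfies
  (mu x nu)(A x B) = mu(A) * nu(B).
  mu(A) = 5.
  nu(B) = 1.
  (mu x nu)(A x B) = 5 * 1 = 5.

5


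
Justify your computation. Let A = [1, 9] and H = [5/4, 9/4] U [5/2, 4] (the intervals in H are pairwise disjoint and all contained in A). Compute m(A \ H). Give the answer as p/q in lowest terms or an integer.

The ambient interval has length m(A) = 9 - 1 = 8.
Since the holes are disjoint and sit inside A, by finite additivity
  m(H) = sum_i (b_i - a_i), and m(A \ H) = m(A) - m(H).
Computing the hole measures:
  m(H_1) = 9/4 - 5/4 = 1.
  m(H_2) = 4 - 5/2 = 3/2.
Summed: m(H) = 1 + 3/2 = 5/2.
So m(A \ H) = 8 - 5/2 = 11/2.

11/2


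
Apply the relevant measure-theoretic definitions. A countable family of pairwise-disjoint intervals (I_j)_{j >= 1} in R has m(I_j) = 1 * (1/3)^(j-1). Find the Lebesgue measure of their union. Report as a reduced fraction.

By countable additivity of the Lebesgue measure on pairwise disjoint measurable sets,
  m(union_{j >= 1} I_j) = sum_{j >= 1} m(I_j) = sum_{j >= 1} a * r^(j-1),
  with a = 1 and r = 1/3.
Since 0 < r = 1/3 < 1, the geometric series converges:
  sum_{j >= 1} a * r^(j-1) = a / (1 - r).
  = 1 / (1 - 1/3)
  = 1 / (2/3)
  = 3/2.

3/2


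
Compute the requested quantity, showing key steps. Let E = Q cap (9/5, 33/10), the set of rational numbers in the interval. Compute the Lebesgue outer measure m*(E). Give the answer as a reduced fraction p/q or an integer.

The set Q cap (9/5, 33/10) is countable (a subset of the countable set Q). Lebesgue outer measure of any countable set is 0: each singleton {q} has m*({q}) = 0, and by countable subadditivity m*(union_k {q_k}) <= sum_k m*({q_k}) = sum_k 0 = 0. The reverse inequality m*(E) >= 0 is automatic. So m*(Q cap (9/5, 33/10)) = 0.

0


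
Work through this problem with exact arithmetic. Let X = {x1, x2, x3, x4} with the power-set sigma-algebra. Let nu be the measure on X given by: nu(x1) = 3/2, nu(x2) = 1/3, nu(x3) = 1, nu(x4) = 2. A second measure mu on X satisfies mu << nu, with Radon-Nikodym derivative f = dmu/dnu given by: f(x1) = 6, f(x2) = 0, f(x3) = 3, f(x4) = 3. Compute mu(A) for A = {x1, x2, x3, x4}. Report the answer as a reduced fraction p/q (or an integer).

By the defining property of the Radon-Nikodym derivative, for every measurable set A,
  mu(A) = integral_A f dnu.
Since nu is a discrete measure concentrated on the atoms of X, the integral over A reduces to the sum
  mu(A) = sum_{x in A} f(x) * nu({x}).
Computing each term:
  x1: f(x1) * nu(x1) = 6 * 3/2 = 9.
  x2: f(x2) * nu(x2) = 0 * 1/3 = 0.
  x3: f(x3) * nu(x3) = 3 * 1 = 3.
  x4: f(x4) * nu(x4) = 3 * 2 = 6.
Summing: mu(A) = 9 + 0 + 3 + 6 = 18.

18


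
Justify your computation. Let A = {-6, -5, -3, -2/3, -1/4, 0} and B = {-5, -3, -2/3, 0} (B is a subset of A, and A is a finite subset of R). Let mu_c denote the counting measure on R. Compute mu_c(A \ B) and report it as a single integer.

Counting measure assigns mu_c(E) = |E| (number of elements) when E is finite. For B subset A, A \ B is the set of elements of A not in B, so |A \ B| = |A| - |B|.
|A| = 6, |B| = 4, so mu_c(A \ B) = 6 - 4 = 2.

2


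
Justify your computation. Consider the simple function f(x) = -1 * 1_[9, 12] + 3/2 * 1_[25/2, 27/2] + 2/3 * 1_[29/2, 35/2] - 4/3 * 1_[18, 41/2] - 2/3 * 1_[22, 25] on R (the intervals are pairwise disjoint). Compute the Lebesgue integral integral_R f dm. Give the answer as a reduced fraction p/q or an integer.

For a simple function f = sum_i c_i * 1_{A_i} with disjoint A_i,
  integral f dm = sum_i c_i * m(A_i).
Lengths of the A_i:
  m(A_1) = 12 - 9 = 3.
  m(A_2) = 27/2 - 25/2 = 1.
  m(A_3) = 35/2 - 29/2 = 3.
  m(A_4) = 41/2 - 18 = 5/2.
  m(A_5) = 25 - 22 = 3.
Contributions c_i * m(A_i):
  (-1) * (3) = -3.
  (3/2) * (1) = 3/2.
  (2/3) * (3) = 2.
  (-4/3) * (5/2) = -10/3.
  (-2/3) * (3) = -2.
Total: -3 + 3/2 + 2 - 10/3 - 2 = -29/6.

-29/6


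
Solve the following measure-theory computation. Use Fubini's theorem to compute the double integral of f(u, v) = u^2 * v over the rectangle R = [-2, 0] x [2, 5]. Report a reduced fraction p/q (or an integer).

f(u, v) is a tensor product of a function of u and a function of v, and both factors are bounded continuous (hence Lebesgue integrable) on the rectangle, so Fubini's theorem applies:
  integral_R f d(m x m) = (integral_a1^b1 u^2 du) * (integral_a2^b2 v dv).
Inner integral in u: integral_{-2}^{0} u^2 du = (0^3 - (-2)^3)/3
  = 8/3.
Inner integral in v: integral_{2}^{5} v dv = (5^2 - 2^2)/2
  = 21/2.
Product: (8/3) * (21/2) = 28.

28


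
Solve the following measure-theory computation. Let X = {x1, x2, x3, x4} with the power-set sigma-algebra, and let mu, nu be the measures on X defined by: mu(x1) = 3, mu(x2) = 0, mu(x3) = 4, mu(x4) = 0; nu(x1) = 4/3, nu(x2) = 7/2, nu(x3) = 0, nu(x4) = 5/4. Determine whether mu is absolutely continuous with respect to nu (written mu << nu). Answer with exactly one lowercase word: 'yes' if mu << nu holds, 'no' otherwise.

mu << nu means: every nu-null measurable set is also mu-null; equivalently, for every atom x, if nu({x}) = 0 then mu({x}) = 0.
Checking each atom:
  x1: nu = 4/3 > 0 -> no constraint.
  x2: nu = 7/2 > 0 -> no constraint.
  x3: nu = 0, mu = 4 > 0 -> violates mu << nu.
  x4: nu = 5/4 > 0 -> no constraint.
The atom(s) x3 violate the condition (nu = 0 but mu > 0). Therefore mu is NOT absolutely continuous w.r.t. nu.

no


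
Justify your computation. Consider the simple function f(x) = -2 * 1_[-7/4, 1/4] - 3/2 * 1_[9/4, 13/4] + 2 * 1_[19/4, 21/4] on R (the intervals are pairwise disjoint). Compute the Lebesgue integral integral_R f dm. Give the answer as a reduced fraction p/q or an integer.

For a simple function f = sum_i c_i * 1_{A_i} with disjoint A_i,
  integral f dm = sum_i c_i * m(A_i).
Lengths of the A_i:
  m(A_1) = 1/4 - (-7/4) = 2.
  m(A_2) = 13/4 - 9/4 = 1.
  m(A_3) = 21/4 - 19/4 = 1/2.
Contributions c_i * m(A_i):
  (-2) * (2) = -4.
  (-3/2) * (1) = -3/2.
  (2) * (1/2) = 1.
Total: -4 - 3/2 + 1 = -9/2.

-9/2


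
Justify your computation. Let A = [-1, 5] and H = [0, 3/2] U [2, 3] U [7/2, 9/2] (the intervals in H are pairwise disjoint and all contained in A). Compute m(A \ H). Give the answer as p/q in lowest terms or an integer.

The ambient interval has length m(A) = 5 - (-1) = 6.
Since the holes are disjoint and sit inside A, by finite additivity
  m(H) = sum_i (b_i - a_i), and m(A \ H) = m(A) - m(H).
Computing the hole measures:
  m(H_1) = 3/2 - 0 = 3/2.
  m(H_2) = 3 - 2 = 1.
  m(H_3) = 9/2 - 7/2 = 1.
Summed: m(H) = 3/2 + 1 + 1 = 7/2.
So m(A \ H) = 6 - 7/2 = 5/2.

5/2


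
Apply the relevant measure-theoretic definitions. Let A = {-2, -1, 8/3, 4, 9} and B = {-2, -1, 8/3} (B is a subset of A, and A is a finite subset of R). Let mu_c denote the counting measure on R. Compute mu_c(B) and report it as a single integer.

Counting measure assigns mu_c(E) = |E| (number of elements) when E is finite.
B has 3 element(s), so mu_c(B) = 3.

3


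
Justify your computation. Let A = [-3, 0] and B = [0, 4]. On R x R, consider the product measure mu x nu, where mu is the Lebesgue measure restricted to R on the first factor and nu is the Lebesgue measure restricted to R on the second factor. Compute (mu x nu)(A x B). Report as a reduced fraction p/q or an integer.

For a measurable rectangle A x B, the product measure satisfies
  (mu x nu)(A x B) = mu(A) * nu(B).
  mu(A) = 3.
  nu(B) = 4.
  (mu x nu)(A x B) = 3 * 4 = 12.

12


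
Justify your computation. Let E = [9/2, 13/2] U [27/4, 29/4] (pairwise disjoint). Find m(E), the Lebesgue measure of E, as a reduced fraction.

For pairwise disjoint intervals, m(union_i I_i) = sum_i m(I_i),
and m is invariant under swapping open/closed endpoints (single points have measure 0).
So m(E) = sum_i (b_i - a_i).
  I_1 has length 13/2 - 9/2 = 2.
  I_2 has length 29/4 - 27/4 = 1/2.
Summing:
  m(E) = 2 + 1/2 = 5/2.

5/2


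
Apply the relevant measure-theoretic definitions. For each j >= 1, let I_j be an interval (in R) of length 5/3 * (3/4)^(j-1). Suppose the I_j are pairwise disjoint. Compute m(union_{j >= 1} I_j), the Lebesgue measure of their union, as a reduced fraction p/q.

By countable additivity of the Lebesgue measure on pairwise disjoint measurable sets,
  m(union_{j >= 1} I_j) = sum_{j >= 1} m(I_j) = sum_{j >= 1} a * r^(j-1),
  with a = 5/3 and r = 3/4.
Since 0 < r = 3/4 < 1, the geometric series converges:
  sum_{j >= 1} a * r^(j-1) = a / (1 - r).
  = 5/3 / (1 - 3/4)
  = 5/3 / (1/4)
  = 20/3.

20/3


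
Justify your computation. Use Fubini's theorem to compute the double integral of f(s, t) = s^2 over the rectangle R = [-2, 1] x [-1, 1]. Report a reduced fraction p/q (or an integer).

f(s, t) is a tensor product of a function of s and a function of t, and both factors are bounded continuous (hence Lebesgue integrable) on the rectangle, so Fubini's theorem applies:
  integral_R f d(m x m) = (integral_a1^b1 s^2 ds) * (integral_a2^b2 1 dt).
Inner integral in s: integral_{-2}^{1} s^2 ds = (1^3 - (-2)^3)/3
  = 3.
Inner integral in t: integral_{-1}^{1} 1 dt = (1^1 - (-1)^1)/1
  = 2.
Product: (3) * (2) = 6.

6


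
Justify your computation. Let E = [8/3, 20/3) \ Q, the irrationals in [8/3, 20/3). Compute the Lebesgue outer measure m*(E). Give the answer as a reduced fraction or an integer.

The interval I = [8/3, 20/3) has m(I) = 20/3 - 8/3 = 4 (endpoints are measure-zero, so open/closed/half-open agree). Write I = (I cap Q) u (I \ Q). The rationals in I are countable, so m*(I cap Q) = 0 (cover each rational by intervals whose total length is arbitrarily small). By countable subadditivity m*(I) <= m*(I cap Q) + m*(I \ Q), hence m*(I \ Q) >= m(I) = 4. The reverse inequality m*(I \ Q) <= m*(I) = 4 is trivial since (I \ Q) is a subset of I. Therefore m*(I \ Q) = 4.

4


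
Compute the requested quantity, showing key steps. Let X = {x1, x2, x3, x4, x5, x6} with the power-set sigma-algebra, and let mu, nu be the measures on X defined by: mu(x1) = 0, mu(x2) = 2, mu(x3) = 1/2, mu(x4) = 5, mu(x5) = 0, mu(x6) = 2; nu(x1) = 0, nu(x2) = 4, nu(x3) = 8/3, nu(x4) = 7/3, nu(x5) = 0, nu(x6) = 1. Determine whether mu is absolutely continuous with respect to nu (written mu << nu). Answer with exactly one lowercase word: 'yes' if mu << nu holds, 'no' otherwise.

mu << nu means: every nu-null measurable set is also mu-null; equivalently, for every atom x, if nu({x}) = 0 then mu({x}) = 0.
Checking each atom:
  x1: nu = 0, mu = 0 -> consistent with mu << nu.
  x2: nu = 4 > 0 -> no constraint.
  x3: nu = 8/3 > 0 -> no constraint.
  x4: nu = 7/3 > 0 -> no constraint.
  x5: nu = 0, mu = 0 -> consistent with mu << nu.
  x6: nu = 1 > 0 -> no constraint.
No atom violates the condition. Therefore mu << nu.

yes


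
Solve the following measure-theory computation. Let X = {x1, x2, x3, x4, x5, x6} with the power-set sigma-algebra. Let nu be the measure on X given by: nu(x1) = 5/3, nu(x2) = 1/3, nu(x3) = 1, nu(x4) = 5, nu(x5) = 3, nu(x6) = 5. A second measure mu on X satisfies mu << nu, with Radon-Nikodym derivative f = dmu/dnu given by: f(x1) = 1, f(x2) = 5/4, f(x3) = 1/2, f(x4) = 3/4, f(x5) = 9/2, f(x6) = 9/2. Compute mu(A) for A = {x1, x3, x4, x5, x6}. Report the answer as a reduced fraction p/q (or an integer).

By the defining property of the Radon-Nikodym derivative, for every measurable set A,
  mu(A) = integral_A f dnu.
Since nu is a discrete measure concentrated on the atoms of X, the integral over A reduces to the sum
  mu(A) = sum_{x in A} f(x) * nu({x}).
Computing each term:
  x1: f(x1) * nu(x1) = 1 * 5/3 = 5/3.
  x3: f(x3) * nu(x3) = 1/2 * 1 = 1/2.
  x4: f(x4) * nu(x4) = 3/4 * 5 = 15/4.
  x5: f(x5) * nu(x5) = 9/2 * 3 = 27/2.
  x6: f(x6) * nu(x6) = 9/2 * 5 = 45/2.
Summing: mu(A) = 5/3 + 1/2 + 15/4 + 27/2 + 45/2 = 503/12.

503/12


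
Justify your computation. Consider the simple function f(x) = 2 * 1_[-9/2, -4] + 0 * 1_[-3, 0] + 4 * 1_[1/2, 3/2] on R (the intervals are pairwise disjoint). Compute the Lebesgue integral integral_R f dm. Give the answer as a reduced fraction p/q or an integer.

For a simple function f = sum_i c_i * 1_{A_i} with disjoint A_i,
  integral f dm = sum_i c_i * m(A_i).
Lengths of the A_i:
  m(A_1) = -4 - (-9/2) = 1/2.
  m(A_2) = 0 - (-3) = 3.
  m(A_3) = 3/2 - 1/2 = 1.
Contributions c_i * m(A_i):
  (2) * (1/2) = 1.
  (0) * (3) = 0.
  (4) * (1) = 4.
Total: 1 + 0 + 4 = 5.

5
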